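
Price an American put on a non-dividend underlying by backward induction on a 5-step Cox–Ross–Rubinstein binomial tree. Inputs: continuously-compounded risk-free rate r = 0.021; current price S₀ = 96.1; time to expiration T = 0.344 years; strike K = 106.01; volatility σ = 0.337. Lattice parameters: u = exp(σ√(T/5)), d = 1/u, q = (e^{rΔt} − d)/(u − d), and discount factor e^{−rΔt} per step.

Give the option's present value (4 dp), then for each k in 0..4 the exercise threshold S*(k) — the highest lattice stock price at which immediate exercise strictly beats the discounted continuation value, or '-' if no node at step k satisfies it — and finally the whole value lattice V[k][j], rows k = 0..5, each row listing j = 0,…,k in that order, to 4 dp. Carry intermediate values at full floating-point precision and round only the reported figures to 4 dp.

price = 13.2911
boundary = - - 80.5277 87.9699 96.1000
tree:
13.2911
18.8289 7.4757
25.4823 11.8505 2.8727
32.2950 18.0401 5.3418 0.2709
38.5313 25.4823 9.9100 0.5278 0.0000
44.2400 32.2950 18.0401 1.0286 0.0000 0.0000

Δt=0.06880, u=1.09242, d=0.91540, q=0.48608, disc=e^(-rΔt)=0.99856
k=5 terminal: V=max(K-S,0) → 44.2400 32.2950 18.0401 1.0286 0.0000 0.0000
k=4: j=0 S=67.4787 intr=38.5313 cont=38.3782 V=38.5313[EX]; j=1 S=80.5277 intr=25.4823 cont=25.3293 V=25.4823[EX]; j=2 S=96.1000 intr=9.9100 cont=9.7569 V=9.9100[EX]; j=3 S=114.6837 intr=0.0000 cont=0.5278 V=0.5278[hold]; j=4 S=136.8611 intr=0.0000 cont=0.0000 V=0.0000[hold]  S*(4)=96.1000
k=3: j=0 S=73.7150 intr=32.2950 cont=32.1419 V=32.2950[EX]; j=1 S=87.9699 intr=18.0401 cont=17.8870 V=18.0401[EX]; j=2 S=104.9814 intr=1.0286 cont=5.3418 V=5.3418[hold]; j=3 S=125.2826 intr=0.0000 cont=0.2709 V=0.2709[hold]  S*(3)=87.9699
k=2: j=0 S=80.5277 intr=25.4823 cont=25.3293 V=25.4823[EX]; j=1 S=96.1000 intr=9.9100 cont=11.8505 V=11.8505[hold]; j=2 S=114.6837 intr=0.0000 cont=2.8727 V=2.8727[hold]  S*(2)=80.5277
k=1: j=0 S=87.9699 intr=18.0401 cont=18.8289 V=18.8289[hold]; j=1 S=104.9814 intr=1.0286 cont=7.4757 V=7.4757[hold]  S*(1)=-
k=0: j=0 S=96.1000 intr=9.9100 cont=13.2911 V=13.2911[hold]  S*(0)=-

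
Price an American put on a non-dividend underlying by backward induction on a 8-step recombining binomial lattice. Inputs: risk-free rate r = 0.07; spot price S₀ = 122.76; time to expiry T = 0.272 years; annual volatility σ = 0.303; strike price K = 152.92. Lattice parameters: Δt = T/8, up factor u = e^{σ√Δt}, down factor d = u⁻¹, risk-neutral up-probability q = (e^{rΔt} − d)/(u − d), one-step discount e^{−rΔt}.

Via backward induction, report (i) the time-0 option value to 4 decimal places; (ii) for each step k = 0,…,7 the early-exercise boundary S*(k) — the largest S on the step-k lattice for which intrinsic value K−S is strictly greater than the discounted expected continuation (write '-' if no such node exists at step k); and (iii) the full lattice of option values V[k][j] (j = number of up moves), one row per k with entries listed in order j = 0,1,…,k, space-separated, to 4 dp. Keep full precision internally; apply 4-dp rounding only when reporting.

price = 30.1600
boundary = 122.7600 116.0894 122.7600 129.8139 122.7600 129.8139 137.2731 145.1609
tree:
30.1600
36.8306 23.3499
43.1387 30.1600 16.8467
49.1040 36.8306 23.1061 10.8477
54.7452 43.1387 30.1600 16.2254 5.6768
60.0799 49.1040 36.8306 23.1061 9.6203 1.8742
65.1246 54.7452 43.1387 30.1600 15.6469 3.8135 0.0000
69.8953 60.0799 49.1040 36.8306 23.1061 7.7591 0.0000 0.0000
74.4067 65.1246 54.7452 43.1387 30.1600 15.6469 0.0000 0.0000 0.0000

params: Δt=0.03400 u=1.05746 d=0.94566 q=0.50735 e^(-rΔt)=0.99762
t_8 payoffs: 74.4067 65.1246 54.7452 43.1387 30.1600 15.6469 0.0000 0.0000 0.0000
t_7: node(7,0) S=83.0247 payoff=69.8953 vs cont=69.5318 → 69.8953 [stop]  node(7,1) S=92.8401 payoff=60.0799 vs cont=59.7163 → 60.0799 [stop]  node(7,2) S=103.8160 payoff=49.1040 vs cont=48.7405 → 49.1040 [stop]  node(7,3) S=116.0894 payoff=36.8306 vs cont=36.4671 → 36.8306 [stop]  node(7,4) S=129.8139 payoff=23.1061 vs cont=22.7426 → 23.1061 [stop]  node(7,5) S=145.1609 payoff=7.7591 vs cont=7.6901 → 7.7591 [stop]  node(7,6) S=162.3222 payoff=0.0000 vs cont=0.0000 → 0.0000 [wait]  node(7,7) S=181.5125 payoff=0.0000 vs cont=0.0000 → 0.0000 [wait]  ⇒ S*(7)=145.1609
t_6: node(6,0) S=87.7954 payoff=65.1246 vs cont=64.7611 → 65.1246 [stop]  node(6,1) S=98.1748 payoff=54.7452 vs cont=54.3817 → 54.7452 [stop]  node(6,2) S=109.7813 payoff=43.1387 vs cont=42.7752 → 43.1387 [stop]  node(6,3) S=122.7600 payoff=30.1600 vs cont=29.7965 → 30.1600 [stop]  node(6,4) S=137.2731 payoff=15.6469 vs cont=15.2834 → 15.6469 [stop]  node(6,5) S=153.5019 payoff=0.0000 vs cont=3.8135 → 3.8135 [wait]  node(6,6) S=171.6494 payoff=0.0000 vs cont=0.0000 → 0.0000 [wait]  ⇒ S*(6)=137.2731
t_5: node(5,0) S=92.8401 payoff=60.0799 vs cont=59.7163 → 60.0799 [stop]  node(5,1) S=103.8160 payoff=49.1040 vs cont=48.7405 → 49.1040 [stop]  node(5,2) S=116.0894 payoff=36.8306 vs cont=36.4671 → 36.8306 [stop]  node(5,3) S=129.8139 payoff=23.1061 vs cont=22.7426 → 23.1061 [stop]  node(5,4) S=145.1609 payoff=7.7591 vs cont=9.6203 → 9.6203 [wait]  node(5,5) S=162.3222 payoff=0.0000 vs cont=1.8742 → 1.8742 [wait]  ⇒ S*(5)=129.8139
t_4: node(4,0) S=98.1748 payoff=54.7452 vs cont=54.3817 → 54.7452 [stop]  node(4,1) S=109.7813 payoff=43.1387 vs cont=42.7752 → 43.1387 [stop]  node(4,2) S=122.7600 payoff=30.1600 vs cont=29.7965 → 30.1600 [stop]  node(4,3) S=137.2731 payoff=15.6469 vs cont=16.2254 → 16.2254 [wait]  node(4,4) S=153.5019 payoff=0.0000 vs cont=5.6768 → 5.6768 [wait]  ⇒ S*(4)=122.7600
t_3: node(3,0) S=103.8160 payoff=49.1040 vs cont=48.7405 → 49.1040 [stop]  node(3,1) S=116.0894 payoff=36.8306 vs cont=36.4671 → 36.8306 [stop]  node(3,2) S=129.8139 payoff=23.1061 vs cont=23.0354 → 23.1061 [stop]  node(3,3) S=145.1609 payoff=7.7591 vs cont=10.8477 → 10.8477 [wait]  ⇒ S*(3)=129.8139
t_2: node(2,0) S=109.7813 payoff=43.1387 vs cont=42.7752 → 43.1387 [stop]  node(2,1) S=122.7600 payoff=30.1600 vs cont=29.7965 → 30.1600 [stop]  node(2,2) S=137.2731 payoff=15.6469 vs cont=16.8467 → 16.8467 [wait]  ⇒ S*(2)=122.7600
t_1: node(1,0) S=116.0894 payoff=36.8306 vs cont=36.4671 → 36.8306 [stop]  node(1,1) S=129.8139 payoff=23.1061 vs cont=23.3499 → 23.3499 [wait]  ⇒ S*(1)=116.0894
t_0: node(0,0) S=122.7600 payoff=30.1600 vs cont=29.9198 → 30.1600 [stop]  ⇒ S*(0)=122.7600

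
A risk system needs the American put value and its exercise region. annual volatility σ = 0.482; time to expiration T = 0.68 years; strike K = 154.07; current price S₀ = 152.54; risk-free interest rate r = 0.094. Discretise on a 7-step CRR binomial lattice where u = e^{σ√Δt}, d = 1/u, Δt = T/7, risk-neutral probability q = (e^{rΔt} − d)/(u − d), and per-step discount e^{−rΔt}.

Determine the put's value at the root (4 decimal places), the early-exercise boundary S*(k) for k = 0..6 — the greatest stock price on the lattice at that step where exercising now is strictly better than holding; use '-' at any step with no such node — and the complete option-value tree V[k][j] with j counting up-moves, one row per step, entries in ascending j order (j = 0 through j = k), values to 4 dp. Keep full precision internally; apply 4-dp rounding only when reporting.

price = 21.3729
boundary = - - - 97.1971 83.6392 97.1971 112.9528
tree:
21.3729
30.6631 12.2139
42.5562 18.9994 5.4611
56.8729 28.6209 9.4555 1.4537
70.4308 41.4018 16.0059 2.8933 0.0000
82.0975 56.8729 26.2574 5.7582 0.0000 0.0000
92.1369 70.4308 41.1172 11.4599 0.0000 0.0000 0.0000
100.7758 82.0975 56.8729 22.8076 0.0000 0.0000 0.0000 0.0000

Δt=0.09714, u=1.16210, d=0.86051, q=0.49293, disc=e^(-rΔt)=0.99091
k=7 terminal: V=max(K-S,0) → 100.7758 82.0975 56.8729 22.8076 0.0000 0.0000 0.0000 0.0000
k=6: j=0 S=61.9331 intr=92.1369 cont=90.7364 V=92.1369[EX]; j=1 S=83.6392 intr=70.4308 cont=69.0303 V=70.4308[EX]; j=2 S=112.9528 intr=41.1172 cont=39.7168 V=41.1172[EX]; j=3 S=152.5400 intr=1.5300 cont=11.4599 V=11.4599[hold]; j=4 S=206.0016 intr=0.0000 cont=0.0000 V=0.0000[hold]; j=5 S=278.2002 intr=0.0000 cont=0.0000 V=0.0000[hold]; j=6 S=375.7027 intr=0.0000 cont=0.0000 V=0.0000[hold]  S*(6)=112.9528
k=5: j=0 S=71.9725 intr=82.0975 cont=80.6970 V=82.0975[EX]; j=1 S=97.1971 intr=56.8729 cont=55.4724 V=56.8729[EX]; j=2 S=131.2624 intr=22.8076 cont=26.2574 V=26.2574[hold]; j=3 S=177.2667 intr=0.0000 cont=5.7582 V=5.7582[hold]; j=4 S=239.3944 intr=0.0000 cont=0.0000 V=0.0000[hold]; j=5 S=323.2964 intr=0.0000 cont=0.0000 V=0.0000[hold]  S*(5)=97.1971
k=4: j=0 S=83.6392 intr=70.4308 cont=69.0303 V=70.4308[EX]; j=1 S=112.9528 intr=41.1172 cont=41.4018 V=41.4018[hold]; j=2 S=152.5400 intr=1.5300 cont=16.0059 V=16.0059[hold]; j=3 S=206.0016 intr=0.0000 cont=2.8933 V=2.8933[hold]; j=4 S=278.2002 intr=0.0000 cont=0.0000 V=0.0000[hold]  S*(4)=83.6392
k=3: j=0 S=97.1971 intr=56.8729 cont=55.6114 V=56.8729[EX]; j=1 S=131.2624 intr=22.8076 cont=28.6209 V=28.6209[hold]; j=2 S=177.2667 intr=0.0000 cont=9.4555 V=9.4555[hold]; j=3 S=239.3944 intr=0.0000 cont=1.4537 V=1.4537[hold]  S*(3)=97.1971
k=2: j=0 S=112.9528 intr=41.1172 cont=42.5562 V=42.5562[hold]; j=1 S=152.5400 intr=1.5300 cont=18.9994 V=18.9994[hold]; j=2 S=206.0016 intr=0.0000 cont=5.4611 V=5.4611[hold]  S*(2)=-
k=1: j=0 S=131.2624 intr=22.8076 cont=30.6631 V=30.6631[hold]; j=1 S=177.2667 intr=0.0000 cont=12.2139 V=12.2139[hold]  S*(1)=-
k=0: j=0 S=152.5400 intr=1.5300 cont=21.3729 V=21.3729[hold]  S*(0)=-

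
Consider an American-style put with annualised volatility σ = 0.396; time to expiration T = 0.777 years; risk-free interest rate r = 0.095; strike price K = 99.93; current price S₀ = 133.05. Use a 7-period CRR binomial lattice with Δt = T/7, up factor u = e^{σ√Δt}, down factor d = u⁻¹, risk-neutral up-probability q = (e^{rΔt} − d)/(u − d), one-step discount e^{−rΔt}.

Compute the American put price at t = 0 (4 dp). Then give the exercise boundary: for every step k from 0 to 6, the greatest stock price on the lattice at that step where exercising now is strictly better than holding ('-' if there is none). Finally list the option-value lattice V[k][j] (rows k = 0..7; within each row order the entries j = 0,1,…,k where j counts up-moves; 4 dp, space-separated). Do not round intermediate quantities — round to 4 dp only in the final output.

price = 3.4241
boundary = - - - - - 68.7898 78.4914
tree:
3.4241
5.6736 1.3094
9.1736 2.3904 0.2861
14.3878 4.2977 0.5866 0.0000
21.7074 7.5745 1.2028 0.0000 0.0000
31.1402 12.9933 2.4663 0.0000 0.0000 0.0000
39.6427 21.4386 5.0569 0.0000 0.0000 0.0000 0.0000
47.0943 31.1402 10.3687 0.0000 0.0000 0.0000 0.0000 0.0000

Δt=0.11100, u=1.14103, d=0.87640, q=0.50712, disc=e^(-rΔt)=0.98951
k=7 terminal: V=max(K-S,0) → 47.0943 31.1402 10.3687 0.0000 0.0000 0.0000 0.0000 0.0000
k=6: j=0 S=60.2873 intr=39.6427 cont=38.5945 V=39.6427[EX]; j=1 S=78.4914 intr=21.4386 cont=20.3904 V=21.4386[EX]; j=2 S=102.1924 intr=0.0000 cont=5.0569 V=5.0569[hold]; j=3 S=133.0500 intr=0.0000 cont=0.0000 V=0.0000[hold]; j=4 S=173.2253 intr=0.0000 cont=0.0000 V=0.0000[hold]; j=5 S=225.5317 intr=0.0000 cont=0.0000 V=0.0000[hold]; j=6 S=293.6325 intr=0.0000 cont=0.0000 V=0.0000[hold]  S*(6)=78.4914
k=5: j=0 S=68.7898 intr=31.1402 cont=30.0920 V=31.1402[EX]; j=1 S=89.5613 intr=10.3687 cont=12.9933 V=12.9933[hold]; j=2 S=116.6049 intr=0.0000 cont=2.4663 V=2.4663[hold]; j=3 S=151.8144 intr=0.0000 cont=0.0000 V=0.0000[hold]; j=4 S=197.6558 intr=0.0000 cont=0.0000 V=0.0000[hold]; j=5 S=257.3392 intr=0.0000 cont=0.0000 V=0.0000[hold]  S*(5)=68.7898
k=4: j=0 S=78.4914 intr=21.4386 cont=21.7074 V=21.7074[hold]; j=1 S=102.1924 intr=0.0000 cont=7.5745 V=7.5745[hold]; j=2 S=133.0500 intr=0.0000 cont=1.2028 V=1.2028[hold]; j=3 S=173.2253 intr=0.0000 cont=0.0000 V=0.0000[hold]; j=4 S=225.5317 intr=0.0000 cont=0.0000 V=0.0000[hold]  S*(4)=-
k=3: j=0 S=89.5613 intr=10.3687 cont=14.3878 V=14.3878[hold]; j=1 S=116.6049 intr=0.0000 cont=4.2977 V=4.2977[hold]; j=2 S=151.8144 intr=0.0000 cont=0.5866 V=0.5866[hold]; j=3 S=197.6558 intr=0.0000 cont=0.0000 V=0.0000[hold]  S*(3)=-
k=2: j=0 S=102.1924 intr=0.0000 cont=9.1736 V=9.1736[hold]; j=1 S=133.0500 intr=0.0000 cont=2.3904 V=2.3904[hold]; j=2 S=173.2253 intr=0.0000 cont=0.2861 V=0.2861[hold]  S*(2)=-
k=1: j=0 S=116.6049 intr=0.0000 cont=5.6736 V=5.6736[hold]; j=1 S=151.8144 intr=0.0000 cont=1.3094 V=1.3094[hold]  S*(1)=-
k=0: j=0 S=133.0500 intr=0.0000 cont=3.4241 V=3.4241[hold]  S*(0)=-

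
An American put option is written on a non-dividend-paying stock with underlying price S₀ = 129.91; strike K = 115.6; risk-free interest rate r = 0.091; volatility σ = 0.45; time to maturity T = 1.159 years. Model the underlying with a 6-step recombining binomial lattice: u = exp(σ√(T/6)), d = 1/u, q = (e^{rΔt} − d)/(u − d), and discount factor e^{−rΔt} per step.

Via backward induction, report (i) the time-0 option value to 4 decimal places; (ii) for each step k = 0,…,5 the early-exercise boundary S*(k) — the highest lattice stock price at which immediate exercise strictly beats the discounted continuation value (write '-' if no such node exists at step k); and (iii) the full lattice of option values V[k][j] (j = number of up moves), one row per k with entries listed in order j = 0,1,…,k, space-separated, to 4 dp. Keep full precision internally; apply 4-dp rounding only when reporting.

price = 12.8443
boundary = - - - 71.7729 58.8934 71.7729
tree:
12.8443
20.0463 5.9642
30.2588 10.3560 1.7019
43.8271 17.5141 3.4316 0.0000
56.7066 28.5251 6.9192 0.0000 0.0000
67.2749 43.8271 13.9515 0.0000 0.0000 0.0000
75.9468 56.7066 28.1309 0.0000 0.0000 0.0000 0.0000

Δt=0.19317  u=1.21869  d=0.82055  q=0.49526  discount=0.98258
step 6 (expiry): payoffs max(K−S,0) = 75.9468 56.7066 28.1309 0.0000 0.0000 0.0000 0.0000
step 5: (k=5,j=0): S=48.3251, (K−S)⁺=67.2749, hold=65.2606 ⇒ V=67.2749 exercise | (k=5,j=1): S=71.7729, (K−S)⁺=43.8271, hold=41.8128 ⇒ V=43.8271 exercise | (k=5,j=2): S=106.5979, (K−S)⁺=9.0021, hold=13.9515 ⇒ V=13.9515 continue | (k=5,j=3): S=158.3203, (K−S)⁺=0.0000, hold=0.0000 ⇒ V=0.0000 continue | (k=5,j=4): S=235.1390, (K−S)⁺=0.0000, hold=0.0000 ⇒ V=0.0000 continue | (k=5,j=5): S=349.2309, (K−S)⁺=0.0000, hold=0.0000 ⇒ V=0.0000 continue  boundary S*=71.7729
step 4: (k=4,j=0): S=58.8934, (K−S)⁺=56.7066, hold=54.6923 ⇒ V=56.7066 exercise | (k=4,j=1): S=87.4691, (K−S)⁺=28.1309, hold=28.5251 ⇒ V=28.5251 continue | (k=4,j=2): S=129.9100, (K−S)⁺=0.0000, hold=6.9192 ⇒ V=6.9192 continue | (k=4,j=3): S=192.9437, (K−S)⁺=0.0000, hold=0.0000 ⇒ V=0.0000 continue | (k=4,j=4): S=286.5620, (K−S)⁺=0.0000, hold=0.0000 ⇒ V=0.0000 continue  boundary S*=58.8934
step 3: (k=3,j=0): S=71.7729, (K−S)⁺=43.8271, hold=42.0046 ⇒ V=43.8271 exercise | (k=3,j=1): S=106.5979, (K−S)⁺=9.0021, hold=17.5141 ⇒ V=17.5141 continue | (k=3,j=2): S=158.3203, (K−S)⁺=0.0000, hold=3.4316 ⇒ V=3.4316 continue | (k=3,j=3): S=235.1390, (K−S)⁺=0.0000, hold=0.0000 ⇒ V=0.0000 continue  boundary S*=71.7729
step 2: (k=2,j=0): S=87.4691, (K−S)⁺=28.1309, hold=30.2588 ⇒ V=30.2588 continue | (k=2,j=1): S=129.9100, (K−S)⁺=0.0000, hold=10.3560 ⇒ V=10.3560 continue | (k=2,j=2): S=192.9437, (K−S)⁺=0.0000, hold=1.7019 ⇒ V=1.7019 continue  boundary S*=-
step 1: (k=1,j=0): S=106.5979, (K−S)⁺=9.0021, hold=20.0463 ⇒ V=20.0463 continue | (k=1,j=1): S=158.3203, (K−S)⁺=0.0000, hold=5.9642 ⇒ V=5.9642 continue  boundary S*=-
step 0: (k=0,j=0): S=129.9100, (K−S)⁺=0.0000, hold=12.8443 ⇒ V=12.8443 continue  boundary S*=-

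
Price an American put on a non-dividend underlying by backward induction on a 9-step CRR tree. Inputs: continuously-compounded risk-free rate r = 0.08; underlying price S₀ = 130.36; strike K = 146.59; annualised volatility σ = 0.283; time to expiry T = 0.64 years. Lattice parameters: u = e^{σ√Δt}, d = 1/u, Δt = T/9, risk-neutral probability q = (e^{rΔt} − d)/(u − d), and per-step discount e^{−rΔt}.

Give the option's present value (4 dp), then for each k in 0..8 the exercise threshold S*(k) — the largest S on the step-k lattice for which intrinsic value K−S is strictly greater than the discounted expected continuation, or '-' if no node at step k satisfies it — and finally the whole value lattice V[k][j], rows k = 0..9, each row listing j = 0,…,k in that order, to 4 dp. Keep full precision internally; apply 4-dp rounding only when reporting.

price = 19.0793
boundary = - - 112.0972 103.9489 112.0972 120.8842 112.0972 120.8842 130.3600
tree:
19.0793
26.0343 12.8409
34.4928 18.4785 7.7553
42.6411 25.7236 11.9644 3.9381
50.1970 34.4928 17.8761 6.6150 1.4996
57.2038 42.6411 25.7058 10.8135 2.7952 0.3148
63.7012 50.1970 34.4928 17.0682 5.1335 0.6580 0.0000
69.7263 57.2038 42.6411 25.7058 9.2476 1.3756 0.0000 0.0000
75.3135 63.7012 50.1970 34.4928 16.2300 2.8757 0.0000 0.0000 0.0000
80.4946 69.7263 57.2038 42.6411 25.7058 6.0114 0.0000 0.0000 0.0000 0.0000

Δt=0.07111, u=1.07839, d=0.92731, q=0.51891, disc=e^(-rΔt)=0.99433
k=9 terminal: V=max(K-S,0) → 80.4946 69.7263 57.2038 42.6411 25.7058 6.0114 0.0000 0.0000 0.0000 0.0000
k=8: j=0 S=71.2765 intr=75.3135 cont=74.4819 V=75.3135[EX]; j=1 S=82.8888 intr=63.7012 cont=62.8696 V=63.7012[EX]; j=2 S=96.3930 intr=50.1970 cont=49.3655 V=50.1970[EX]; j=3 S=112.0972 intr=34.4928 cont=33.6612 V=34.4928[EX]; j=4 S=130.3600 intr=16.2300 cont=15.3984 V=16.2300[EX]; j=5 S=151.5981 intr=0.0000 cont=2.8757 V=2.8757[hold]; j=6 S=176.2964 intr=0.0000 cont=0.0000 V=0.0000[hold]; j=7 S=205.0184 intr=0.0000 cont=0.0000 V=0.0000[hold]; j=8 S=238.4198 intr=0.0000 cont=0.0000 V=0.0000[hold]  S*(8)=130.3600
k=7: j=0 S=76.8637 intr=69.7263 cont=68.8948 V=69.7263[EX]; j=1 S=89.3862 intr=57.2038 cont=56.3722 V=57.2038[EX]; j=2 S=103.9489 intr=42.6411 cont=41.8095 V=42.6411[EX]; j=3 S=120.8842 intr=25.7058 cont=24.8742 V=25.7058[EX]; j=4 S=140.5786 intr=6.0114 cont=9.2476 V=9.2476[hold]; j=5 S=163.4815 intr=0.0000 cont=1.3756 V=1.3756[hold]; j=6 S=190.1158 intr=0.0000 cont=0.0000 V=0.0000[hold]; j=7 S=221.0893 intr=0.0000 cont=0.0000 V=0.0000[hold]  S*(7)=120.8842
k=6: j=0 S=82.8888 intr=63.7012 cont=62.8696 V=63.7012[EX]; j=1 S=96.3930 intr=50.1970 cont=49.3655 V=50.1970[EX]; j=2 S=112.0972 intr=34.4928 cont=33.6612 V=34.4928[EX]; j=3 S=130.3600 intr=16.2300 cont=17.0682 V=17.0682[hold]; j=4 S=151.5981 intr=0.0000 cont=5.1335 V=5.1335[hold]; j=5 S=176.2964 intr=0.0000 cont=0.6580 V=0.6580[hold]; j=6 S=205.0184 intr=0.0000 cont=0.0000 V=0.0000[hold]  S*(6)=112.0972
k=5: j=0 S=89.3862 intr=57.2038 cont=56.3722 V=57.2038[EX]; j=1 S=103.9489 intr=42.6411 cont=41.8095 V=42.6411[EX]; j=2 S=120.8842 intr=25.7058 cont=25.3067 V=25.7058[EX]; j=3 S=140.5786 intr=6.0114 cont=10.8135 V=10.8135[hold]; j=4 S=163.4815 intr=0.0000 cont=2.7952 V=2.7952[hold]; j=5 S=190.1158 intr=0.0000 cont=0.3148 V=0.3148[hold]  S*(5)=120.8842
k=4: j=0 S=96.3930 intr=50.1970 cont=49.3655 V=50.1970[EX]; j=1 S=112.0972 intr=34.4928 cont=33.6612 V=34.4928[EX]; j=2 S=130.3600 intr=16.2300 cont=17.8761 V=17.8761[hold]; j=3 S=151.5981 intr=0.0000 cont=6.6150 V=6.6150[hold]; j=4 S=176.2964 intr=0.0000 cont=1.4996 V=1.4996[hold]  S*(4)=112.0972
k=3: j=0 S=103.9489 intr=42.6411 cont=41.8095 V=42.6411[EX]; j=1 S=120.8842 intr=25.7058 cont=25.7236 V=25.7236[hold]; j=2 S=140.5786 intr=6.0114 cont=11.9644 V=11.9644[hold]; j=3 S=163.4815 intr=0.0000 cont=3.9381 V=3.9381[hold]  S*(3)=103.9489
k=2: j=0 S=112.0972 intr=34.4928 cont=33.6704 V=34.4928[EX]; j=1 S=130.3600 intr=16.2300 cont=18.4785 V=18.4785[hold]; j=2 S=151.5981 intr=0.0000 cont=7.7553 V=7.7553[hold]  S*(2)=112.0972
k=1: j=0 S=120.8842 intr=25.7058 cont=26.0343 V=26.0343[hold]; j=1 S=140.5786 intr=6.0114 cont=12.8409 V=12.8409[hold]  S*(1)=-
k=0: j=0 S=130.3600 intr=16.2300 cont=19.0793 V=19.0793[hold]  S*(0)=-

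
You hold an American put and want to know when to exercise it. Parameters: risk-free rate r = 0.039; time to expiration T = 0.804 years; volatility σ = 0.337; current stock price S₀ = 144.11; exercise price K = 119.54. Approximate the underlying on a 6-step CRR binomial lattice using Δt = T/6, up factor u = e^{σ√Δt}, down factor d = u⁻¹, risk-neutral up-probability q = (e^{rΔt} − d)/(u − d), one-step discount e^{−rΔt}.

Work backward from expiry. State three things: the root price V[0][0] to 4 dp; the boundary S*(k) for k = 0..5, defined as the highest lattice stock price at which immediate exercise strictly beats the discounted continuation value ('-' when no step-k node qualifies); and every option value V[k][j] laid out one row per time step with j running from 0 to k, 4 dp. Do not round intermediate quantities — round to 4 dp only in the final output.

Δt=0.13400, u=1.13129, d=0.88394, q=0.49038, disc=e^(-rΔt)=0.99479
k=6 terminal: V=max(K-S,0) → 50.7950 31.5584 6.9388 0.0000 0.0000 0.0000 0.0000
k=5: j=0 S=77.7708 intr=41.7692 cont=41.1461 V=41.7692[EX]; j=1 S=99.5331 intr=20.0069 cont=19.3838 V=20.0069[EX]; j=2 S=127.3851 intr=0.0000 cont=3.5177 V=3.5177[hold]; j=3 S=163.0308 intr=0.0000 cont=0.0000 V=0.0000[hold]; j=4 S=208.6511 intr=0.0000 cont=0.0000 V=0.0000[hold]; j=5 S=267.0373 intr=0.0000 cont=0.0000 V=0.0000[hold]  S*(5)=99.5331
k=4: j=0 S=87.9816 intr=31.5584 cont=30.9353 V=31.5584[EX]; j=1 S=112.6012 intr=6.9388 cont=11.8588 V=11.8588[hold]; j=2 S=144.1100 intr=0.0000 cont=1.7833 V=1.7833[hold]; j=3 S=184.4358 intr=0.0000 cont=0.0000 V=0.0000[hold]; j=4 S=236.0458 intr=0.0000 cont=0.0000 V=0.0000[hold]  S*(4)=87.9816
k=3: j=0 S=99.5331 intr=20.0069 cont=21.7839 V=21.7839[hold]; j=1 S=127.3851 intr=0.0000 cont=6.8819 V=6.8819[hold]; j=2 S=163.0308 intr=0.0000 cont=0.9041 V=0.9041[hold]; j=3 S=208.6511 intr=0.0000 cont=0.0000 V=0.0000[hold]  S*(3)=-
k=2: j=0 S=112.6012 intr=6.9388 cont=14.4008 V=14.4008[hold]; j=1 S=144.1100 intr=0.0000 cont=3.9299 V=3.9299[hold]; j=2 S=184.4358 intr=0.0000 cont=0.4583 V=0.4583[hold]  S*(2)=-
k=1: j=0 S=127.3851 intr=0.0000 cont=9.2178 V=9.2178[hold]; j=1 S=163.0308 intr=0.0000 cont=2.2159 V=2.2159[hold]  S*(1)=-
k=0: j=0 S=144.1100 intr=0.0000 cont=5.7540 V=5.7540[hold]  S*(0)=-

price = 5.7540
boundary = - - - - 87.9816 99.5331
tree:
5.7540
9.2178 2.2159
14.4008 3.9299 0.4583
21.7839 6.8819 0.9041 0.0000
31.5584 11.8588 1.7833 0.0000 0.0000
41.7692 20.0069 3.5177 0.0000 0.0000 0.0000
50.7950 31.5584 6.9388 0.0000 0.0000 0.0000 0.0000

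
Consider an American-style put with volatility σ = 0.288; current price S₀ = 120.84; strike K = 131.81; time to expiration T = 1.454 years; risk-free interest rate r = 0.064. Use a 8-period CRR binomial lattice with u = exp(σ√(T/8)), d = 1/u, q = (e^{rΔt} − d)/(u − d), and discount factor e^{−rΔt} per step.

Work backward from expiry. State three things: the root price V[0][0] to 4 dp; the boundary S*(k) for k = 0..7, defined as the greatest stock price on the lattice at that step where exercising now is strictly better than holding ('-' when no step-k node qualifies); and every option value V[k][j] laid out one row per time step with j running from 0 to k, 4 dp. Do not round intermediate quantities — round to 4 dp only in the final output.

params: Δt=0.18175 u=1.13064 d=0.88446 q=0.51687 e^(-rΔt)=0.98844
t_8 payoffs: 86.5591 73.9640 57.8633 37.2810 10.9700 0.0000 0.0000 0.0000 0.0000
t_7: node(7,0) S=51.1623 payoff=80.6477 vs cont=79.1234 → 80.6477 [stop]  node(7,1) S=65.4028 payoff=66.4072 vs cont=64.8829 → 66.4072 [stop]  node(7,2) S=83.6069 payoff=48.2031 vs cont=46.6788 → 48.2031 [stop]  node(7,3) S=106.8779 payoff=24.9321 vs cont=23.4078 → 24.9321 [stop]  node(7,4) S=136.6261 payoff=0.0000 vs cont=5.2387 → 5.2387 [wait]  node(7,5) S=174.6544 payoff=0.0000 vs cont=0.0000 → 0.0000 [wait]  node(7,6) S=223.2674 payoff=0.0000 vs cont=0.0000 → 0.0000 [wait]  node(7,7) S=285.4113 payoff=0.0000 vs cont=0.0000 → 0.0000 [wait]  ⇒ S*(7)=106.8779
t_6: node(6,0) S=57.8460 payoff=73.9640 vs cont=72.4397 → 73.9640 [stop]  node(6,1) S=73.9467 payoff=57.8633 vs cont=56.3389 → 57.8633 [stop]  node(6,2) S=94.5290 payoff=37.2810 vs cont=35.7567 → 37.2810 [stop]  node(6,3) S=120.8400 payoff=10.9700 vs cont=14.5826 → 14.5826 [wait]  node(6,4) S=154.4744 payoff=0.0000 vs cont=2.5017 → 2.5017 [wait]  node(6,5) S=197.4706 payoff=0.0000 vs cont=0.0000 → 0.0000 [wait]  node(6,6) S=252.4343 payoff=0.0000 vs cont=0.0000 → 0.0000 [wait]  ⇒ S*(6)=94.5290
t_5: node(5,0) S=65.4028 payoff=66.4072 vs cont=64.8829 → 66.4072 [stop]  node(5,1) S=83.6069 payoff=48.2031 vs cont=46.6788 → 48.2031 [stop]  node(5,2) S=106.8779 payoff=24.9321 vs cont=25.2534 → 25.2534 [wait]  node(5,3) S=136.6261 payoff=0.0000 vs cont=8.2419 → 8.2419 [wait]  node(5,4) S=174.6544 payoff=0.0000 vs cont=1.1947 → 1.1947 [wait]  node(5,5) S=223.2674 payoff=0.0000 vs cont=0.0000 → 0.0000 [wait]  ⇒ S*(5)=83.6069
t_4: node(4,0) S=73.9467 payoff=57.8633 vs cont=56.3389 → 57.8633 [stop]  node(4,1) S=94.5290 payoff=37.2810 vs cont=35.9209 → 37.2810 [stop]  node(4,2) S=120.8400 payoff=10.9700 vs cont=16.2703 → 16.2703 [wait]  node(4,3) S=154.4744 payoff=0.0000 vs cont=4.5462 → 4.5462 [wait]  node(4,4) S=197.4706 payoff=0.0000 vs cont=0.5705 → 0.5705 [wait]  ⇒ S*(4)=94.5290
t_3: node(3,0) S=83.6069 payoff=48.2031 vs cont=46.6788 → 48.2031 [stop]  node(3,1) S=106.8779 payoff=24.9321 vs cont=26.1157 → 26.1157 [wait]  node(3,2) S=136.6261 payoff=0.0000 vs cont=10.0924 → 10.0924 [wait]  node(3,3) S=174.6544 payoff=0.0000 vs cont=2.4625 → 2.4625 [wait]  ⇒ S*(3)=83.6069
t_2: node(2,0) S=94.5290 payoff=37.2810 vs cont=36.3614 → 37.2810 [stop]  node(2,1) S=120.8400 payoff=10.9700 vs cont=17.6275 → 17.6275 [wait]  node(2,2) S=154.4744 payoff=0.0000 vs cont=6.0776 → 6.0776 [wait]  ⇒ S*(2)=94.5290
t_1: node(1,0) S=106.8779 payoff=24.9321 vs cont=26.8091 → 26.8091 [wait]  node(1,1) S=136.6261 payoff=0.0000 vs cont=11.5229 → 11.5229 [wait]  ⇒ S*(1)=-
t_0: node(0,0) S=120.8400 payoff=10.9700 vs cont=18.6894 → 18.6894 [wait]  ⇒ S*(0)=-

price = 18.6894
boundary = - - 94.5290 83.6069 94.5290 83.6069 94.5290 106.8779
tree:
18.6894
26.8091 11.5229
37.2810 17.6275 6.0776
48.2031 26.1157 10.0924 2.4625
57.8633 37.2810 16.2703 4.5462 0.5705
66.4072 48.2031 25.2534 8.2419 1.1947 0.0000
73.9640 57.8633 37.2810 14.5826 2.5017 0.0000 0.0000
80.6477 66.4072 48.2031 24.9321 5.2387 0.0000 0.0000 0.0000
86.5591 73.9640 57.8633 37.2810 10.9700 0.0000 0.0000 0.0000 0.0000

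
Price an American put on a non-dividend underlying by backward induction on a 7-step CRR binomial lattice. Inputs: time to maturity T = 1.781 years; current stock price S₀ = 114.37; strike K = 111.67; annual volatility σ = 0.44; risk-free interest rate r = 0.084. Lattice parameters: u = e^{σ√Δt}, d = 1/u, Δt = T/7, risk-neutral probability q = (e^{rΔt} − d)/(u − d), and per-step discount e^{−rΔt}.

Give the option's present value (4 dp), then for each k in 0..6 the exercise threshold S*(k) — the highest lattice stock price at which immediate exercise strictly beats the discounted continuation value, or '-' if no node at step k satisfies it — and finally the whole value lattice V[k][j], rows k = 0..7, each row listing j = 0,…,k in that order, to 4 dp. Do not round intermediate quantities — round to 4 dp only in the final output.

price = 18.6765
boundary = - - - 58.7692 73.3732 58.7692 73.3732
tree:
18.6765
27.3314 10.5945
38.7321 16.8051 4.6721
52.9008 25.8588 8.2310 1.2170
64.5980 38.2968 14.2011 2.4522 0.0000
73.9670 52.9008 23.8106 4.9414 0.0000 0.0000
81.4713 64.5980 38.2968 9.9570 0.0000 0.0000 0.0000
87.4820 73.9670 52.9008 20.0638 0.0000 0.0000 0.0000 0.0000

Δt=0.25443, u=1.24850, d=0.80096, q=0.49301, disc=e^(-rΔt)=0.97885
k=7 terminal: V=max(K-S,0) → 87.4820 73.9670 52.9008 20.0638 0.0000 0.0000 0.0000 0.0000
k=6: j=0 S=30.1987 intr=81.4713 cont=79.1100 V=81.4713[EX]; j=1 S=47.0720 intr=64.5980 cont=62.2367 V=64.5980[EX]; j=2 S=73.3732 intr=38.2968 cont=35.9355 V=38.2968[EX]; j=3 S=114.3700 intr=0.0000 cont=9.9570 V=9.9570[hold]; j=4 S=178.2735 intr=0.0000 cont=0.0000 V=0.0000[hold]; j=5 S=277.8826 intr=0.0000 cont=0.0000 V=0.0000[hold]; j=6 S=433.1478 intr=0.0000 cont=0.0000 V=0.0000[hold]  S*(6)=73.3732
k=5: j=0 S=37.7030 intr=73.9670 cont=71.6057 V=73.9670[EX]; j=1 S=58.7692 intr=52.9008 cont=50.5395 V=52.9008[EX]; j=2 S=91.6062 intr=20.0638 cont=23.8106 V=23.8106[hold]; j=3 S=142.7905 intr=0.0000 cont=4.9414 V=4.9414[hold]; j=4 S=222.5738 intr=0.0000 cont=0.0000 V=0.0000[hold]; j=5 S=346.9355 intr=0.0000 cont=0.0000 V=0.0000[hold]  S*(5)=58.7692
k=4: j=0 S=47.0720 intr=64.5980 cont=62.2367 V=64.5980[EX]; j=1 S=73.3732 intr=38.2968 cont=37.7437 V=38.2968[EX]; j=2 S=114.3700 intr=0.0000 cont=14.2011 V=14.2011[hold]; j=3 S=178.2735 intr=0.0000 cont=2.4522 V=2.4522[hold]; j=4 S=277.8826 intr=0.0000 cont=0.0000 V=0.0000[hold]  S*(4)=73.3732
k=3: j=0 S=58.7692 intr=52.9008 cont=50.5395 V=52.9008[EX]; j=1 S=91.6062 intr=20.0638 cont=25.8588 V=25.8588[hold]; j=2 S=142.7905 intr=0.0000 cont=8.2310 V=8.2310[hold]; j=3 S=222.5738 intr=0.0000 cont=1.2170 V=1.2170[hold]  S*(3)=58.7692
k=2: j=0 S=73.3732 intr=38.2968 cont=38.7321 V=38.7321[hold]; j=1 S=114.3700 intr=0.0000 cont=16.8051 V=16.8051[hold]; j=2 S=178.2735 intr=0.0000 cont=4.6721 V=4.6721[hold]  S*(2)=-
k=1: j=0 S=91.6062 intr=20.0638 cont=27.3314 V=27.3314[hold]; j=1 S=142.7905 intr=0.0000 cont=10.5945 V=10.5945[hold]  S*(1)=-
k=0: j=0 S=114.3700 intr=0.0000 cont=18.6765 V=18.6765[hold]  S*(0)=-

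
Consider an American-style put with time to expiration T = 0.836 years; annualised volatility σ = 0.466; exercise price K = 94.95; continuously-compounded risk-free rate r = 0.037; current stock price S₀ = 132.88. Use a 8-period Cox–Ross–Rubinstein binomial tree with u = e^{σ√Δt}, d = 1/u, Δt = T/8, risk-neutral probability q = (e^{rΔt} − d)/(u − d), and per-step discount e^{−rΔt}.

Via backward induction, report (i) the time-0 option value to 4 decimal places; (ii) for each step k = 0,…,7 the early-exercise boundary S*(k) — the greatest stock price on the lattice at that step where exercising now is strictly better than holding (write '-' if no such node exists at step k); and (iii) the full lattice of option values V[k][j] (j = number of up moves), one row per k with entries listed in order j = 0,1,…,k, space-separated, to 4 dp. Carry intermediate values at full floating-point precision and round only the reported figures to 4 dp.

Δt=0.10450  u=1.16258  d=0.86016  q=0.47522  discount=0.99614
step 8 (expiry): payoffs max(K−S,0) = 55.1321 41.1325 22.2107 0.0000 0.0000 0.0000 0.0000 0.0000 0.0000
step 7: (k=7,j=0): S=46.2915, (K−S)⁺=48.6585, hold=48.2921 ⇒ V=48.6585 exercise | (k=7,j=1): S=62.5671, (K−S)⁺=32.3829, hold=32.0165 ⇒ V=32.3829 exercise | (k=7,j=2): S=84.5652, (K−S)⁺=10.3848, hold=11.6108 ⇒ V=11.6108 continue | (k=7,j=3): S=114.2976, (K−S)⁺=0.0000, hold=0.0000 ⇒ V=0.0000 continue | (k=7,j=4): S=154.4836, (K−S)⁺=0.0000, hold=0.0000 ⇒ V=0.0000 continue | (k=7,j=5): S=208.7986, (K−S)⁺=0.0000, hold=0.0000 ⇒ V=0.0000 continue | (k=7,j=6): S=282.2104, (K−S)⁺=0.0000, hold=0.0000 ⇒ V=0.0000 continue | (k=7,j=7): S=381.4331, (K−S)⁺=0.0000, hold=0.0000 ⇒ V=0.0000 continue  boundary S*=62.5671
step 6: (k=6,j=0): S=53.8175, (K−S)⁺=41.1325, hold=40.7661 ⇒ V=41.1325 exercise | (k=6,j=1): S=72.7393, (K−S)⁺=22.2107, hold=22.4247 ⇒ V=22.4247 continue | (k=6,j=2): S=98.3137, (K−S)⁺=0.0000, hold=6.0696 ⇒ V=6.0696 continue | (k=6,j=3): S=132.8800, (K−S)⁺=0.0000, hold=0.0000 ⇒ V=0.0000 continue | (k=6,j=4): S=179.5994, (K−S)⁺=0.0000, hold=0.0000 ⇒ V=0.0000 continue | (k=6,j=5): S=242.7450, (K−S)⁺=0.0000, hold=0.0000 ⇒ V=0.0000 continue | (k=6,j=6): S=328.0921, (K−S)⁺=0.0000, hold=0.0000 ⇒ V=0.0000 continue  boundary S*=53.8175
step 5: (k=5,j=0): S=62.5671, (K−S)⁺=32.3829, hold=32.1177 ⇒ V=32.3829 exercise | (k=5,j=1): S=84.5652, (K−S)⁺=10.3848, hold=14.5958 ⇒ V=14.5958 continue | (k=5,j=2): S=114.2976, (K−S)⁺=0.0000, hold=3.1729 ⇒ V=3.1729 continue | (k=5,j=3): S=154.4836, (K−S)⁺=0.0000, hold=0.0000 ⇒ V=0.0000 continue | (k=5,j=4): S=208.7986, (K−S)⁺=0.0000, hold=0.0000 ⇒ V=0.0000 continue | (k=5,j=5): S=282.2104, (K−S)⁺=0.0000, hold=0.0000 ⇒ V=0.0000 continue  boundary S*=62.5671
step 4: (k=4,j=0): S=72.7393, (K−S)⁺=22.2107, hold=23.8378 ⇒ V=23.8378 continue | (k=4,j=1): S=98.3137, (K−S)⁺=0.0000, hold=9.1320 ⇒ V=9.1320 continue | (k=4,j=2): S=132.8800, (K−S)⁺=0.0000, hold=1.6586 ⇒ V=1.6586 continue | (k=4,j=3): S=179.5994, (K−S)⁺=0.0000, hold=0.0000 ⇒ V=0.0000 continue | (k=4,j=4): S=242.7450, (K−S)⁺=0.0000, hold=0.0000 ⇒ V=0.0000 continue  boundary S*=-
step 3: (k=3,j=0): S=84.5652, (K−S)⁺=10.3848, hold=16.7843 ⇒ V=16.7843 continue | (k=3,j=1): S=114.2976, (K−S)⁺=0.0000, hold=5.5590 ⇒ V=5.5590 continue | (k=3,j=2): S=154.4836, (K−S)⁺=0.0000, hold=0.8671 ⇒ V=0.8671 continue | (k=3,j=3): S=208.7986, (K−S)⁺=0.0000, hold=0.0000 ⇒ V=0.0000 continue  boundary S*=-
step 2: (k=2,j=0): S=98.3137, (K−S)⁺=0.0000, hold=11.4056 ⇒ V=11.4056 continue | (k=2,j=1): S=132.8800, (K−S)⁺=0.0000, hold=3.3164 ⇒ V=3.3164 continue | (k=2,j=2): S=179.5994, (K−S)⁺=0.0000, hold=0.4533 ⇒ V=0.4533 continue  boundary S*=-
step 1: (k=1,j=0): S=114.2976, (K−S)⁺=0.0000, hold=7.5323 ⇒ V=7.5323 continue | (k=1,j=1): S=154.4836, (K−S)⁺=0.0000, hold=1.9483 ⇒ V=1.9483 continue  boundary S*=-
step 0: (k=0,j=0): S=132.8800, (K−S)⁺=0.0000, hold=4.8598 ⇒ V=4.8598 continue  boundary S*=-

price = 4.8598
boundary = - - - - - 62.5671 53.8175 62.5671
tree:
4.8598
7.5323 1.9483
11.4056 3.3164 0.4533
16.7843 5.5590 0.8671 0.0000
23.8378 9.1320 1.6586 0.0000 0.0000
32.3829 14.5958 3.1729 0.0000 0.0000 0.0000
41.1325 22.4247 6.0696 0.0000 0.0000 0.0000 0.0000
48.6585 32.3829 11.6108 0.0000 0.0000 0.0000 0.0000 0.0000
55.1321 41.1325 22.2107 0.0000 0.0000 0.0000 0.0000 0.0000 0.0000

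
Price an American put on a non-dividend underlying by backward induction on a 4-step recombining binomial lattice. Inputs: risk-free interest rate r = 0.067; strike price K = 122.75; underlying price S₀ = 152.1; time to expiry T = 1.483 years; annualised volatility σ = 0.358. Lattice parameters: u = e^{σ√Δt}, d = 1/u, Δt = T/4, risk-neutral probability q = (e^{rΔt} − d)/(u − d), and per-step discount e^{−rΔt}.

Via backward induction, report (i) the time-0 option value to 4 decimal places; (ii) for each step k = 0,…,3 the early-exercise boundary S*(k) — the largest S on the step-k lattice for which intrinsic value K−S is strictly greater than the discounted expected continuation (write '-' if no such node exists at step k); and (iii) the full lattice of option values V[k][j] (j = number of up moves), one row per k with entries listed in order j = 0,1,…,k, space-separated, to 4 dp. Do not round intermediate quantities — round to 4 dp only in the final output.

price = 9.0690
boundary = - - - 79.0901
tree:
9.0690
15.8910 2.7806
26.9717 5.7350 0.0000
43.6599 11.8285 0.0000 0.0000
59.1506 24.3962 0.0000 0.0000 0.0000

Δt=0.37075, u=1.24357, d=0.80414, q=0.50296, disc=e^(-rΔt)=0.97547
k=4 terminal: V=max(K-S,0) → 59.1506 24.3962 0.0000 0.0000 0.0000
k=3: j=0 S=79.0901 intr=43.6599 cont=40.6483 V=43.6599[EX]; j=1 S=122.3095 intr=0.4405 cont=11.8285 V=11.8285[hold]; j=2 S=189.1465 intr=0.0000 cont=0.0000 V=0.0000[hold]; j=3 S=292.5070 intr=0.0000 cont=0.0000 V=0.0000[hold]  S*(3)=79.0901
k=2: j=0 S=98.3538 intr=24.3962 cont=26.9717 V=26.9717[hold]; j=1 S=152.1000 intr=0.0000 cont=5.7350 V=5.7350[hold]; j=2 S=235.2162 intr=0.0000 cont=0.0000 V=0.0000[hold]  S*(2)=-
k=1: j=0 S=122.3095 intr=0.4405 cont=15.8910 V=15.8910[hold]; j=1 S=189.1465 intr=0.0000 cont=2.7806 V=2.7806[hold]  S*(1)=-
k=0: j=0 S=152.1000 intr=0.0000 cont=9.0690 V=9.0690[hold]  S*(0)=-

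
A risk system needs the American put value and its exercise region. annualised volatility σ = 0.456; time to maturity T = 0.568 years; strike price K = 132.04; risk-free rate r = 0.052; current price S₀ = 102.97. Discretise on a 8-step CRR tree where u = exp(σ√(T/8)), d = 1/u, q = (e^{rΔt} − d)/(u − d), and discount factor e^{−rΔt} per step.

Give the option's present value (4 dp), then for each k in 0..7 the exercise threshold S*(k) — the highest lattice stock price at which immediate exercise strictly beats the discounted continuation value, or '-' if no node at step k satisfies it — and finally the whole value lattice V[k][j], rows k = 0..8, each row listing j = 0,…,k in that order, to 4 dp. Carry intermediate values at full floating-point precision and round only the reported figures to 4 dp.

price = 32.3189
boundary = - - 80.7556 71.5161 80.7556 91.1889 102.9700 116.2732
tree:
32.3189
41.3905 22.9267
51.2844 31.1939 14.3176
60.5239 40.8650 21.1561 7.1609
68.7063 51.2844 30.1060 11.8081 2.2778
75.9525 60.5239 40.8511 18.9187 4.3431 0.1007
82.3697 68.7063 51.2844 29.0700 8.2771 0.1962 0.0000
88.0526 75.9525 60.5239 40.8511 15.7668 0.3823 0.0000 0.0000
93.0854 82.3697 68.7063 51.2844 29.0700 0.7449 0.0000 0.0000 0.0000

Δt=0.07100  u=1.12919  d=0.88559  q=0.48484  discount=0.99631
step 8 (expiry): payoffs max(K−S,0) = 93.0854 82.3697 68.7063 51.2844 29.0700 0.7449 0.0000 0.0000 0.0000
step 7: (k=7,j=0): S=43.9874, (K−S)⁺=88.0526, hold=87.5660 ⇒ V=88.0526 exercise | (k=7,j=1): S=56.0875, (K−S)⁺=75.9525, hold=75.4659 ⇒ V=75.9525 exercise | (k=7,j=2): S=71.5161, (K−S)⁺=60.5239, hold=60.0373 ⇒ V=60.5239 exercise | (k=7,j=3): S=91.1889, (K−S)⁺=40.8511, hold=40.3645 ⇒ V=40.8511 exercise | (k=7,j=4): S=116.2732, (K−S)⁺=15.7668, hold=15.2802 ⇒ V=15.7668 exercise | (k=7,j=5): S=148.2578, (K−S)⁺=0.0000, hold=0.3823 ⇒ V=0.3823 continue | (k=7,j=6): S=189.0407, (K−S)⁺=0.0000, hold=0.0000 ⇒ V=0.0000 continue | (k=7,j=7): S=241.0423, (K−S)⁺=0.0000, hold=0.0000 ⇒ V=0.0000 continue  boundary S*=116.2732
step 6: (k=6,j=0): S=49.6703, (K−S)⁺=82.3697, hold=81.8831 ⇒ V=82.3697 exercise | (k=6,j=1): S=63.3337, (K−S)⁺=68.7063, hold=68.2197 ⇒ V=68.7063 exercise | (k=6,j=2): S=80.7556, (K−S)⁺=51.2844, hold=50.7978 ⇒ V=51.2844 exercise | (k=6,j=3): S=102.9700, (K−S)⁺=29.0700, hold=28.5834 ⇒ V=29.0700 exercise | (k=6,j=4): S=131.2951, (K−S)⁺=0.7449, hold=8.2771 ⇒ V=8.2771 continue | (k=6,j=5): S=167.4119, (K−S)⁺=0.0000, hold=0.1962 ⇒ V=0.1962 continue | (k=6,j=6): S=213.4638, (K−S)⁺=0.0000, hold=0.0000 ⇒ V=0.0000 continue  boundary S*=102.9700
step 5: (k=5,j=0): S=56.0875, (K−S)⁺=75.9525, hold=75.4659 ⇒ V=75.9525 exercise | (k=5,j=1): S=71.5161, (K−S)⁺=60.5239, hold=60.0373 ⇒ V=60.5239 exercise | (k=5,j=2): S=91.1889, (K−S)⁺=40.8511, hold=40.3645 ⇒ V=40.8511 exercise | (k=5,j=3): S=116.2732, (K−S)⁺=15.7668, hold=18.9187 ⇒ V=18.9187 continue | (k=5,j=4): S=148.2578, (K−S)⁺=0.0000, hold=4.3431 ⇒ V=4.3431 continue | (k=5,j=5): S=189.0407, (K−S)⁺=0.0000, hold=0.1007 ⇒ V=0.1007 continue  boundary S*=91.1889
step 4: (k=4,j=0): S=63.3337, (K−S)⁺=68.7063, hold=68.2197 ⇒ V=68.7063 exercise | (k=4,j=1): S=80.7556, (K−S)⁺=51.2844, hold=50.7978 ⇒ V=51.2844 exercise | (k=4,j=2): S=102.9700, (K−S)⁺=29.0700, hold=30.1060 ⇒ V=30.1060 continue | (k=4,j=3): S=131.2951, (K−S)⁺=0.7449, hold=11.8081 ⇒ V=11.8081 continue | (k=4,j=4): S=167.4119, (K−S)⁺=0.0000, hold=2.2778 ⇒ V=2.2778 continue  boundary S*=80.7556
step 3: (k=3,j=0): S=71.5161, (K−S)⁺=60.5239, hold=60.0373 ⇒ V=60.5239 exercise | (k=3,j=1): S=91.1889, (K−S)⁺=40.8511, hold=40.8650 ⇒ V=40.8650 continue | (k=3,j=2): S=116.2732, (K−S)⁺=15.7668, hold=21.1561 ⇒ V=21.1561 continue | (k=3,j=3): S=148.2578, (K−S)⁺=0.0000, hold=7.1609 ⇒ V=7.1609 continue  boundary S*=71.5161
step 2: (k=2,j=0): S=80.7556, (K−S)⁺=51.2844, hold=50.8045 ⇒ V=51.2844 exercise | (k=2,j=1): S=102.9700, (K−S)⁺=29.0700, hold=31.1939 ⇒ V=31.1939 continue | (k=2,j=2): S=131.2951, (K−S)⁺=0.7449, hold=14.3176 ⇒ V=14.3176 continue  boundary S*=80.7556
step 1: (k=1,j=0): S=91.1889, (K−S)⁺=40.8511, hold=41.3905 ⇒ V=41.3905 continue | (k=1,j=1): S=116.2732, (K−S)⁺=15.7668, hold=22.9267 ⇒ V=22.9267 continue  boundary S*=-
step 0: (k=0,j=0): S=102.9700, (K−S)⁺=29.0700, hold=32.3189 ⇒ V=32.3189 continue  boundary S*=-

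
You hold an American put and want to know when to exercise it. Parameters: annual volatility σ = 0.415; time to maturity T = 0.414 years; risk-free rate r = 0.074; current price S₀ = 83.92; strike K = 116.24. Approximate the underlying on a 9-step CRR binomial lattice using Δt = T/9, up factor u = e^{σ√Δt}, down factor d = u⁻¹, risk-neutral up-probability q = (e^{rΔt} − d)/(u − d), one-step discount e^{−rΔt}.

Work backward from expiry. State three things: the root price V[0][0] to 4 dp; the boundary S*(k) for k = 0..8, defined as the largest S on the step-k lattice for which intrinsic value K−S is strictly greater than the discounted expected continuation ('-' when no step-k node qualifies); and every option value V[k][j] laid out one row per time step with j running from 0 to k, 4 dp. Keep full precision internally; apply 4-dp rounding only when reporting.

Δt=0.04600  u=1.09309  d=0.91484  q=0.49689  discount=0.99660
step 9 (expiry): payoffs max(K−S,0) = 78.5726 71.2333 62.4641 51.9862 39.4667 24.5080 6.6346 0.0000 0.0000 0.0000
step 8: (k=8,j=0): S=41.1738, (K−S)⁺=75.0662, hold=74.6711 ⇒ V=75.0662 exercise | (k=8,j=1): S=49.1963, (K−S)⁺=67.0437, hold=66.6487 ⇒ V=67.0437 exercise | (k=8,j=2): S=58.7819, (K−S)⁺=57.4581, hold=57.0631 ⇒ V=57.4581 exercise | (k=8,j=3): S=70.2351, (K−S)⁺=46.0049, hold=45.6098 ⇒ V=46.0049 exercise | (k=8,j=4): S=83.9200, (K−S)⁺=32.3200, hold=31.9250 ⇒ V=32.3200 exercise | (k=8,j=5): S=100.2713, (K−S)⁺=15.9687, hold=15.5737 ⇒ V=15.9687 exercise | (k=8,j=6): S=119.8085, (K−S)⁺=0.0000, hold=3.3266 ⇒ V=3.3266 continue | (k=8,j=7): S=143.1524, (K−S)⁺=0.0000, hold=0.0000 ⇒ V=0.0000 continue | (k=8,j=8): S=171.0447, (K−S)⁺=0.0000, hold=0.0000 ⇒ V=0.0000 continue  boundary S*=100.2713
step 7: (k=7,j=0): S=45.0067, (K−S)⁺=71.2333, hold=70.8383 ⇒ V=71.2333 exercise | (k=7,j=1): S=53.7759, (K−S)⁺=62.4641, hold=62.0691 ⇒ V=62.4641 exercise | (k=7,j=2): S=64.2538, (K−S)⁺=51.9862, hold=51.5912 ⇒ V=51.9862 exercise | (k=7,j=3): S=76.7733, (K−S)⁺=39.4667, hold=39.0717 ⇒ V=39.4667 exercise | (k=7,j=4): S=91.7320, (K−S)⁺=24.5080, hold=24.1130 ⇒ V=24.5080 exercise | (k=7,j=5): S=109.6054, (K−S)⁺=6.6346, hold=9.6540 ⇒ V=9.6540 continue | (k=7,j=6): S=130.9613, (K−S)⁺=0.0000, hold=1.6679 ⇒ V=1.6679 continue | (k=7,j=7): S=156.4783, (K−S)⁺=0.0000, hold=0.0000 ⇒ V=0.0000 continue  boundary S*=91.7320
step 6: (k=6,j=0): S=49.1963, (K−S)⁺=67.0437, hold=66.6487 ⇒ V=67.0437 exercise | (k=6,j=1): S=58.7819, (K−S)⁺=57.4581, hold=57.0631 ⇒ V=57.4581 exercise | (k=6,j=2): S=70.2351, (K−S)⁺=46.0049, hold=45.6098 ⇒ V=46.0049 exercise | (k=6,j=3): S=83.9200, (K−S)⁺=32.3200, hold=31.9250 ⇒ V=32.3200 exercise | (k=6,j=4): S=100.2713, (K−S)⁺=15.9687, hold=17.0690 ⇒ V=17.0690 continue | (k=6,j=5): S=119.8085, (K−S)⁺=0.0000, hold=5.6665 ⇒ V=5.6665 continue | (k=6,j=6): S=143.1524, (K−S)⁺=0.0000, hold=0.8363 ⇒ V=0.8363 continue  boundary S*=83.9200
step 5: (k=5,j=0): S=53.7759, (K−S)⁺=62.4641, hold=62.0691 ⇒ V=62.4641 exercise | (k=5,j=1): S=64.2538, (K−S)⁺=51.9862, hold=51.5912 ⇒ V=51.9862 exercise | (k=5,j=2): S=76.7733, (K−S)⁺=39.4667, hold=39.0717 ⇒ V=39.4667 exercise | (k=5,j=3): S=91.7320, (K−S)⁺=24.5080, hold=24.6578 ⇒ V=24.6578 continue | (k=5,j=4): S=109.6054, (K−S)⁺=6.6346, hold=11.3644 ⇒ V=11.3644 continue | (k=5,j=5): S=130.9613, (K−S)⁺=0.0000, hold=3.2553 ⇒ V=3.2553 continue  boundary S*=76.7733
step 4: (k=4,j=0): S=58.7819, (K−S)⁺=57.4581, hold=57.0631 ⇒ V=57.4581 exercise | (k=4,j=1): S=70.2351, (K−S)⁺=46.0049, hold=45.6098 ⇒ V=46.0049 exercise | (k=4,j=2): S=83.9200, (K−S)⁺=32.3200, hold=31.9992 ⇒ V=32.3200 exercise | (k=4,j=3): S=100.2713, (K−S)⁺=15.9687, hold=17.9911 ⇒ V=17.9911 continue | (k=4,j=4): S=119.8085, (K−S)⁺=0.0000, hold=7.3101 ⇒ V=7.3101 continue  boundary S*=83.9200
step 3: (k=3,j=0): S=64.2538, (K−S)⁺=51.9862, hold=51.5912 ⇒ V=51.9862 exercise | (k=3,j=1): S=76.7733, (K−S)⁺=39.4667, hold=39.0717 ⇒ V=39.4667 exercise | (k=3,j=2): S=91.7320, (K−S)⁺=24.5080, hold=25.1144 ⇒ V=25.1144 continue | (k=3,j=3): S=109.6054, (K−S)⁺=6.6346, hold=12.6407 ⇒ V=12.6407 continue  boundary S*=76.7733
step 2: (k=2,j=0): S=70.2351, (K−S)⁺=46.0049, hold=45.6098 ⇒ V=46.0049 exercise | (k=2,j=1): S=83.9200, (K−S)⁺=32.3200, hold=32.2253 ⇒ V=32.3200 exercise | (k=2,j=2): S=100.2713, (K−S)⁺=15.9687, hold=18.8521 ⇒ V=18.8521 continue  boundary S*=83.9200
step 1: (k=1,j=0): S=76.7733, (K−S)⁺=39.4667, hold=39.0717 ⇒ V=39.4667 exercise | (k=1,j=1): S=91.7320, (K−S)⁺=24.5080, hold=25.5408 ⇒ V=25.5408 continue  boundary S*=76.7733
step 0: (k=0,j=0): S=83.9200, (K−S)⁺=32.3200, hold=32.4364 ⇒ V=32.4364 continue  boundary S*=-

price = 32.4364
boundary = - 76.7733 83.9200 76.7733 83.9200 76.7733 83.9200 91.7320 100.2713
tree:
32.4364
39.4667 25.5408
46.0049 32.3200 18.8521
51.9862 39.4667 25.1144 12.6407
57.4581 46.0049 32.3200 17.9911 7.3101
62.4641 51.9862 39.4667 24.6578 11.3644 3.2553
67.0437 57.4581 46.0049 32.3200 17.0690 5.6665 0.8363
71.2333 62.4641 51.9862 39.4667 24.5080 9.6540 1.6679 0.0000
75.0662 67.0437 57.4581 46.0049 32.3200 15.9687 3.3266 0.0000 0.0000
78.5726 71.2333 62.4641 51.9862 39.4667 24.5080 6.6346 0.0000 0.0000 0.0000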